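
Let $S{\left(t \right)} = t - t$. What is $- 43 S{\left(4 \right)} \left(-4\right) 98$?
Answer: $0$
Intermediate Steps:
$S{\left(t \right)} = 0$
$- 43 S{\left(4 \right)} \left(-4\right) 98 = - 43 \cdot 0 \left(-4\right) 98 = \left(-43\right) 0 \cdot 98 = 0 \cdot 98 = 0$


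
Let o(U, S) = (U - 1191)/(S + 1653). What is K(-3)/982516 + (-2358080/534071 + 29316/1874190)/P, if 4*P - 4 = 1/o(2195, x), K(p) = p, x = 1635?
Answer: -362012445047957386593/149648294405117349820 ≈ -2.4191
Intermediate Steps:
o(U, S) = (-1191 + U)/(1653 + S)
P = 913/502 (P = 1 + 1/(4*(((-1191 + 2195)/(1653 + 1635)))) = 1 + 1/(4*((1004/3288))) = 1 + 1/(4*(((1/3288)*1004))) = 1 + 1/(4*(251/822)) = 1 + (¼)*(822/251) = 1 + 411/502 = 913/502 ≈ 1.8187)
K(-3)/982516 + (-2358080/534071 + 29316/1874190)/P = -3/982516 + (-2358080/534071 + 29316/1874190)/(913/502) = -3*1/982516 + (-2358080*1/534071 + 29316*(1/1874190))*(502/913) = -3/982516 + (-2358080/534071 + 4886/312365)*(502/913) = -3/982516 - 733972188294/166825087915*502/913 = -3/982516 - 368454038523588/152311305266395 = -362012445047957386593/149648294405117349820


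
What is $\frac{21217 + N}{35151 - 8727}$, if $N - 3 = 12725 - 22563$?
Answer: $\frac{1897}{4404} \approx 0.43074$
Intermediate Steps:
$N = -9835$ ($N = 3 + \left(12725 - 22563\right) = 3 - 9838 = -9835$)
$\frac{21217 + N}{35151 - 8727} = \frac{21217 - 9835}{35151 - 8727} = \frac{11382}{26424} = 11382 \cdot \frac{1}{26424} = \frac{1897}{4404}$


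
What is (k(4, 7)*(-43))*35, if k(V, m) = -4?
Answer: 6020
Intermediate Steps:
(k(4, 7)*(-43))*35 = -4*(-43)*35 = 172*35 = 6020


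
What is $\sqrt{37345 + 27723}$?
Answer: $2 \sqrt{16267} \approx 255.08$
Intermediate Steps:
$\sqrt{37345 + 27723} = \sqrt{65068} = 2 \sqrt{16267}$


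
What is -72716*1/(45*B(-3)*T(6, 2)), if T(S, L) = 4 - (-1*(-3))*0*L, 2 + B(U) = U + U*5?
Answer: 18179/900 ≈ 20.199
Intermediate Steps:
B(U) = -2 + 6*U (B(U) = -2 + (U + U*5) = -2 + (U + 5*U) = -2 + 6*U)
T(S, L) = 4 (T(S, L) = 4 - 3*0 = 4 - 1*0 = 4 + 0 = 4)
-72716*1/(45*B(-3)*T(6, 2)) = -72716*1/(180*(-2 + 6*(-3))) = -72716*1/(180*(-2 - 18)) = -72716/((4*(-20))*45) = -72716/((-80*45)) = -72716/(-3600) = -72716*(-1/3600) = 18179/900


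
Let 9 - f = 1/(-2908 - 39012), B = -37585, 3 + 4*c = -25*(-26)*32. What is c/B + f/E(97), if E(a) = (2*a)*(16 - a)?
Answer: -137563465369/990336004992 ≈ -0.13891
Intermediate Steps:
c = 20797/4 (c = -¾ + (-25*(-26)*32)/4 = -¾ + (650*32)/4 = -¾ + (¼)*20800 = -¾ + 5200 = 20797/4 ≈ 5199.3)
f = 377281/41920 (f = 9 - 1/(-2908 - 39012) = 9 - 1/(-41920) = 9 - 1*(-1/41920) = 9 + 1/41920 = 377281/41920 ≈ 9.0000)
E(a) = 2*a*(16 - a)
c/B + f/E(97) = (20797/4)/(-37585) + 377281/(41920*((2*97*(16 - 1*97)))) = (20797/4)*(-1/37585) + 377281/(41920*((2*97*(16 - 97)))) = -20797/150340 + 377281/(41920*((2*97*(-81)))) = -20797/150340 + (377281/41920)/(-15714) = -20797/150340 + (377281/41920)*(-1/15714) = -20797/150340 - 377281/658730880 = -137563465369/990336004992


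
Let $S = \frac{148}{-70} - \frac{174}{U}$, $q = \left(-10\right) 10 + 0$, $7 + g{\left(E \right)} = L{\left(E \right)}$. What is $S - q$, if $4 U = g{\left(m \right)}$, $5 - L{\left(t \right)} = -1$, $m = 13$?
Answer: $\frac{27786}{35} \approx 793.89$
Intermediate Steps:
$L{\left(t \right)} = 6$ ($L{\left(t \right)} = 5 - -1 = 5 + 1 = 6$)
$g{\left(E \right)} = -1$ ($g{\left(E \right)} = -7 + 6 = -1$)
$U = - \frac{1}{4}$ ($U = \frac{1}{4} \left(-1\right) = - \frac{1}{4} \approx -0.25$)
$q = -100$ ($q = -100 + 0 = -100$)
$S = \frac{24286}{35}$ ($S = \frac{148}{-70} - \frac{174}{- \frac{1}{4}} = 148 \left(- \frac{1}{70}\right) - -696 = - \frac{74}{35} + 696 = \frac{24286}{35} \approx 693.89$)
$S - q = \frac{24286}{35} - -100 = \frac{24286}{35} + 100 = \frac{27786}{35}$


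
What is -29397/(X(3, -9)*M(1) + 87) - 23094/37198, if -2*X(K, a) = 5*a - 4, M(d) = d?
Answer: -1096084587/4147577 ≈ -264.27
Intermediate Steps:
X(K, a) = 2 - 5*a/2 (X(K, a) = -(5*a - 4)/2 = -(-4 + 5*a)/2 = 2 - 5*a/2)
-29397/(X(3, -9)*M(1) + 87) - 23094/37198 = -29397/((2 - 5/2*(-9))*1 + 87) - 23094/37198 = -29397/((2 + 45/2)*1 + 87) - 23094*1/37198 = -29397/((49/2)*1 + 87) - 11547/18599 = -29397/(49/2 + 87) - 11547/18599 = -29397/223/2 - 11547/18599 = -29397*2/223 - 11547/18599 = -58794/223 - 11547/18599 = -1096084587/4147577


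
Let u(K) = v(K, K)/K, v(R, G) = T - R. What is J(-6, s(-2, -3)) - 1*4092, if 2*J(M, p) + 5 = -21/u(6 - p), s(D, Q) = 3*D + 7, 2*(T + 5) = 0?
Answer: -16357/4 ≈ -4089.3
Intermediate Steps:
T = -5 (T = -5 + (1/2)*0 = -5 + 0 = -5)
s(D, Q) = 7 + 3*D
v(R, G) = -5 - R
u(K) = (-5 - K)/K
J(M, p) = -5/2 - 21*(6 - p)/(2*(-11 + p)) (J(M, p) = -5/2 + (-21*(6 - p)/(-5 - (6 - p)))/2 = -5/2 + (-21*(6 - p)/(-5 + (-6 + p)))/2 = -5/2 + (-21*(6 - p)/(-11 + p))/2 = -5/2 - 21*(6 - p)/(2*(-11 + p)))
J(-6, s(-2, -3)) - 1*4092 = (-71 + 16*(7 + 3*(-2)))/(2*(-11 + (7 + 3*(-2)))) - 1*4092 = (-71 + 16*(7 - 6))/(2*(-11 + (7 - 6))) - 4092 = (-71 + 16*1)/(2*(-11 + 1)) - 4092 = (1/2)*(-71 + 16)/(-10) - 4092 = (1/2)*(-1/10)*(-55) - 4092 = 11/4 - 4092 = -16357/4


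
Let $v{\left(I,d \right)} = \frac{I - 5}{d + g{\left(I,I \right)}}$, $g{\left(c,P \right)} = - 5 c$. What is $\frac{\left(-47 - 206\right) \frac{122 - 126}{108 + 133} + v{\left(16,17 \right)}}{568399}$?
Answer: $\frac{61105}{8630002017} \approx 7.0805 \cdot 10^{-6}$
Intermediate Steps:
$v{\left(I,d \right)} = \frac{-5 + I}{d - 5 I}$ ($v{\left(I,d \right)} = \frac{I - 5}{d - 5 I} = \frac{-5 + I}{d - 5 I}$)
$\frac{\left(-47 - 206\right) \frac{122 - 126}{108 + 133} + v{\left(16,17 \right)}}{568399} = \frac{\left(-47 - 206\right) \frac{122 - 126}{108 + 133} + \frac{5 - 16}{\left(-1\right) 17 + 5 \cdot 16}}{568399} = \left(- 253 \left(- \frac{4}{241}\right) + \frac{5 - 16}{-17 + 80}\right) \frac{1}{568399} = \left(- 253 \left(\left(-4\right) \frac{1}{241}\right) + \frac{1}{63} \left(-11\right)\right) \frac{1}{568399} = \left(\left(-253\right) \left(- \frac{4}{241}\right) + \frac{1}{63} \left(-11\right)\right) \frac{1}{568399} = \left(\frac{1012}{241} - \frac{11}{63}\right) \frac{1}{568399} = \frac{61105}{15183} \cdot \frac{1}{568399} = \frac{61105}{8630002017}$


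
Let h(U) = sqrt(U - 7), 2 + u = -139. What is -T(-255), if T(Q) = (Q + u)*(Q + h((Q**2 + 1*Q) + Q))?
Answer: -100980 + 792*sqrt(16127) ≈ -402.24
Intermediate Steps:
u = -141 (u = -2 - 139 = -141)
h(U) = sqrt(-7 + U)
T(Q) = (-141 + Q)*(Q + sqrt(-7 + Q**2 + 2*Q)) (T(Q) = (Q - 141)*(Q + sqrt(-7 + ((Q**2 + 1*Q) + Q))) = (-141 + Q)*(Q + sqrt(-7 + ((Q**2 + Q) + Q))) = (-141 + Q)*(Q + sqrt(-7 + ((Q + Q**2) + Q))) = (-141 + Q)*(Q + sqrt(-7 + (Q**2 + 2*Q))) = (-141 + Q)*(Q + sqrt(-7 + Q**2 + 2*Q)))
-T(-255) = -((-255)**2 - 141*(-255) - 141*sqrt(-7 - 255*(2 - 255)) - 255*sqrt(-7 - 255*(2 - 255))) = -(65025 + 35955 - 141*sqrt(-7 - 255*(-253)) - 255*sqrt(-7 - 255*(-253))) = -(65025 + 35955 - 141*sqrt(-7 + 64515) - 255*sqrt(-7 + 64515)) = -(65025 + 35955 - 282*sqrt(16127) - 510*sqrt(16127)) = -(100980 - 792*sqrt(16127)) = -100980 + 792*sqrt(16127)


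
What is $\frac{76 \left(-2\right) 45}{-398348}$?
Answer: $\frac{1710}{99587} \approx 0.017171$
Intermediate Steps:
$\frac{76 \left(-2\right) 45}{-398348} = \left(-152\right) 45 \left(- \frac{1}{398348}\right) = \left(-6840\right) \left(- \frac{1}{398348}\right) = \frac{1710}{99587}$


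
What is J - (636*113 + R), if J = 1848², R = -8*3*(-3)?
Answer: 3343164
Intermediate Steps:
R = 72 (R = -24*(-3) = 72)
J = 3415104
J - (636*113 + R) = 3415104 - (636*113 + 72) = 3415104 - (71868 + 72) = 3415104 - 1*71940 = 3415104 - 71940 = 3343164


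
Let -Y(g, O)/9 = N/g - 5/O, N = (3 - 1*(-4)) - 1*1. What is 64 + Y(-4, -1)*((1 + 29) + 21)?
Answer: -3085/2 ≈ -1542.5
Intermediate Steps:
N = 6 (N = (3 + 4) - 1 = 7 - 1 = 6)
Y(g, O) = -54/g + 45/O (Y(g, O) = -9*(6/g - 5/O) = -9*(-5/O + 6/g) = -54/g + 45/O)
64 + Y(-4, -1)*((1 + 29) + 21) = 64 + (-54/(-4) + 45/(-1))*((1 + 29) + 21) = 64 + (-54*(-¼) + 45*(-1))*(30 + 21) = 64 + (27/2 - 45)*51 = 64 - 63/2*51 = 64 - 3213/2 = -3085/2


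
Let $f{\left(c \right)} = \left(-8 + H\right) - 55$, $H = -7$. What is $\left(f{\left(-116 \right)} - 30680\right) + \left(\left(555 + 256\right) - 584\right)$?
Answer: $-30523$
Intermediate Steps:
$f{\left(c \right)} = -70$ ($f{\left(c \right)} = \left(-8 - 7\right) - 55 = -15 - 55 = -70$)
$\left(f{\left(-116 \right)} - 30680\right) + \left(\left(555 + 256\right) - 584\right) = \left(-70 - 30680\right) + \left(\left(555 + 256\right) - 584\right) = -30750 + \left(811 - 584\right) = -30750 + 227 = -30523$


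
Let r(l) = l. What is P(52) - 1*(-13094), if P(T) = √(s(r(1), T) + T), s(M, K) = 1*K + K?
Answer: 13094 + 2*√39 ≈ 13106.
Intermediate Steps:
s(M, K) = 2*K (s(M, K) = K + K = 2*K)
P(T) = √3*√T (P(T) = √(2*T + T) = √(3*T) = √3*√T)
P(52) - 1*(-13094) = √3*√52 - 1*(-13094) = √3*(2*√13) + 13094 = 2*√39 + 13094 = 13094 + 2*√39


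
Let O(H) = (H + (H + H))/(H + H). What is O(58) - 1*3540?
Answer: -7077/2 ≈ -3538.5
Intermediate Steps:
O(H) = 3/2 (O(H) = (H + 2*H)/((2*H)) = (3*H)*(1/(2*H)) = 3/2)
O(58) - 1*3540 = 3/2 - 1*3540 = 3/2 - 3540 = -7077/2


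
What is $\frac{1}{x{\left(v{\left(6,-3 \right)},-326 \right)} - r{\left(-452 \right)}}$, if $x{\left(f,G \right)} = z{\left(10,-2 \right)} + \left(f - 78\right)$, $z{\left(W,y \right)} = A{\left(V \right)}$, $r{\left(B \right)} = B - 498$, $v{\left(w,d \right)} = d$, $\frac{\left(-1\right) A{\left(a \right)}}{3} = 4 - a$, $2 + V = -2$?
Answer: $\frac{1}{845} \approx 0.0011834$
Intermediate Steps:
$V = -4$ ($V = -2 - 2 = -4$)
$A{\left(a \right)} = -12 + 3 a$ ($A{\left(a \right)} = - 3 \left(4 - a\right) = -12 + 3 a$)
$r{\left(B \right)} = -498 + B$
$z{\left(W,y \right)} = -24$ ($z{\left(W,y \right)} = -12 + 3 \left(-4\right) = -12 - 12 = -24$)
$x{\left(f,G \right)} = -102 + f$ ($x{\left(f,G \right)} = -24 + \left(f - 78\right) = -24 + \left(-78 + f\right) = -102 + f$)
$\frac{1}{x{\left(v{\left(6,-3 \right)},-326 \right)} - r{\left(-452 \right)}} = \frac{1}{\left(-102 - 3\right) - \left(-498 - 452\right)} = \frac{1}{-105 - -950} = \frac{1}{-105 + 950} = \frac{1}{845}$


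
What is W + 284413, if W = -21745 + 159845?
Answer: 422513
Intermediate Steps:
W = 138100
W + 284413 = 138100 + 284413 = 422513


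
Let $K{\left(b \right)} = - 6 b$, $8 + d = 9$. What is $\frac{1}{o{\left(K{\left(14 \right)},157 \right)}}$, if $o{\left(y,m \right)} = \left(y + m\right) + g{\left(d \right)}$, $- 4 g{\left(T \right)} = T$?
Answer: $\frac{4}{291} \approx 0.013746$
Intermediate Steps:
$d = 1$ ($d = -8 + 9 = 1$)
$g{\left(T \right)} = - \frac{T}{4}$
$o{\left(y,m \right)} = - \frac{1}{4} + m + y$ ($o{\left(y,m \right)} = \left(y + m\right) - \frac{1}{4} = \left(m + y\right) - \frac{1}{4} = - \frac{1}{4} + m + y$)
$\frac{1}{o{\left(K{\left(14 \right)},157 \right)}} = \frac{1}{- \frac{1}{4} + 157 - 84} = \frac{1}{\frac{291}{4}} = \frac{4}{291}$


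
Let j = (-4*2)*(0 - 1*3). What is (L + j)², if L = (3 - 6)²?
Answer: 1089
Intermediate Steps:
j = 24 (j = -8*(0 - 3) = -8*(-3) = 24)
L = 9 (L = (-3)² = 9)
(L + j)² = (9 + 24)² = 33² = 1089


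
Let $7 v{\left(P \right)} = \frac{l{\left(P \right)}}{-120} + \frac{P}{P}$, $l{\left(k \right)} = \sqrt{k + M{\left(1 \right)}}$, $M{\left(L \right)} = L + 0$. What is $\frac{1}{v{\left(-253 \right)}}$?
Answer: $\frac{2800}{407} + \frac{140 i \sqrt{7}}{407} \approx 6.8796 + 0.91009 i$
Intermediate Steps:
$M{\left(L \right)} = L$
$l{\left(k \right)} = \sqrt{1 + k}$ ($l{\left(k \right)} = \sqrt{k + 1} = \sqrt{1 + k}$)
$v{\left(P \right)} = \frac{1}{7} - \frac{\sqrt{1 + P}}{840}$ ($v{\left(P \right)} = \frac{\frac{\sqrt{1 + P}}{-120} + \frac{P}{P}}{7} = \frac{\sqrt{1 + P} \left(- \frac{1}{120}\right) + 1}{7} = \frac{- \frac{\sqrt{1 + P}}{120} + 1}{7} = \frac{1 - \frac{\sqrt{1 + P}}{120}}{7} = \frac{1}{7} - \frac{\sqrt{1 + P}}{840}$)
$\frac{1}{v{\left(-253 \right)}} = \frac{1}{\frac{1}{7} - \frac{\sqrt{1 - 253}}{840}} = \frac{1}{\frac{1}{7} - \frac{\sqrt{-252}}{840}} = \frac{1}{\frac{1}{7} - \frac{6 i \sqrt{7}}{840}} = \frac{1}{\frac{1}{7} - \frac{i \sqrt{7}}{140}}$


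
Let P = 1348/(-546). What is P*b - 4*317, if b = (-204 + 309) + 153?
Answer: -173352/91 ≈ -1905.0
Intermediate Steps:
P = -674/273 (P = 1348*(-1/546) = -674/273 ≈ -2.4689)
b = 258 (b = 105 + 153 = 258)
P*b - 4*317 = -674/273*258 - 4*317 = -57964/91 - 1268 = -173352/91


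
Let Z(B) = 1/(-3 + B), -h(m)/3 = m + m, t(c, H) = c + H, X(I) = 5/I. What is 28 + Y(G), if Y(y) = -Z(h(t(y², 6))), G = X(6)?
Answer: 7258/259 ≈ 28.023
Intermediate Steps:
t(c, H) = H + c
h(m) = -6*m (h(m) = -3*(m + m) = -6*m)
G = ⅚ (G = 5/6 = 5*(⅙) = ⅚ ≈ 0.83333)
Y(y) = -1/(-39 - 6*y²) (Y(y) = -1/(-3 - 6*(6 + y²)) = -1/(-3 + (-36 - 6*y²)) = -1/(-39 - 6*y²))
28 + Y(G) = 28 + 1/(3*(13 + 2*(⅚)²)) = 28 + 1/(3*(13 + 2*(25/36))) = 28 + 1/(3*(13 + 25/18)) = 28 + 1/(3*(259/18)) = 28 + (⅓)*(18/259) = 28 + 6/259 = 7258/259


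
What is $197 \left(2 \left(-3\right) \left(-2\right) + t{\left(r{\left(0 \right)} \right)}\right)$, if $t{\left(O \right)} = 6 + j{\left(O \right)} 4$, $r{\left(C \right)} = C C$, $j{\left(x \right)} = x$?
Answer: $3546$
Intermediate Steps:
$r{\left(C \right)} = C^{2}$
$t{\left(O \right)} = 6 + 4 O$ ($t{\left(O \right)} = 6 + O 4 = 6 + 4 O$)
$197 \left(2 \left(-3\right) \left(-2\right) + t{\left(r{\left(0 \right)} \right)}\right) = 197 \left(2 \left(-3\right) \left(-2\right) + \left(6 + 4 \cdot 0^{2}\right)\right) = 197 \left(\left(-6\right) \left(-2\right) + \left(6 + 4 \cdot 0\right)\right) = 197 \left(12 + \left(6 + 0\right)\right) = 197 \left(12 + 6\right) = 197 \cdot 18 = 3546$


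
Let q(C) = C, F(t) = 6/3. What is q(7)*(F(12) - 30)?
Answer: -196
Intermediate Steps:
F(t) = 2 (F(t) = 6*(⅓) = 2)
q(7)*(F(12) - 30) = 7*(2 - 30) = 7*(-28) = -196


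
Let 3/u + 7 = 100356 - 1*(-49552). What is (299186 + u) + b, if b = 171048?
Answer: 23496182279/49967 ≈ 4.7023e+5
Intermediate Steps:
u = 1/49967 (u = 3/(-7 + (100356 - 1*(-49552))) = 3/(-7 + (100356 + 49552)) = 3/(-7 + 149908) = 3/149901 = 3*(1/149901) = 1/49967 ≈ 2.0013e-5)
(299186 + u) + b = (299186 + 1/49967) + 171048 = 14949426863/49967 + 171048 = 23496182279/49967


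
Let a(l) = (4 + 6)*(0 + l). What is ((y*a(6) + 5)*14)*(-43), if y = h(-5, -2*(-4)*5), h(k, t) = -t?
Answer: 1441790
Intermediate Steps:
y = -40 (y = -(-2*(-4))*5 = -8*5 = -1*40 = -40)
a(l) = 10*l
((y*a(6) + 5)*14)*(-43) = ((-400*6 + 5)*14)*(-43) = ((-40*60 + 5)*14)*(-43) = ((-2400 + 5)*14)*(-43) = -2395*14*(-43) = -33530*(-43) = 1441790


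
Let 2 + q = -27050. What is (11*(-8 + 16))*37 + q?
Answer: -23796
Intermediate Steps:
q = -27052 (q = -2 - 27050 = -27052)
(11*(-8 + 16))*37 + q = (11*(-8 + 16))*37 - 27052 = (11*8)*37 - 27052 = 88*37 - 27052 = 3256 - 27052 = -23796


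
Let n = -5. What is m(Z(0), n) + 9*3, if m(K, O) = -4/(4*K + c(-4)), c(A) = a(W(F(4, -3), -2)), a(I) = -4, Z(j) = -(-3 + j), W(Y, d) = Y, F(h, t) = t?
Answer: 53/2 ≈ 26.500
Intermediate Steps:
Z(j) = 3 - j
c(A) = -4
m(K, O) = -4/(-4 + 4*K) (m(K, O) = -4/(4*K - 4) = -4/(-4 + 4*K))
m(Z(0), n) + 9*3 = -1/(-1 + (3 - 1*0)) + 9*3 = -1/(-1 + (3 + 0)) + 27 = -1/(-1 + 3) + 27 = -1/2 + 27 = -1*½ + 27 = -½ + 27 = 53/2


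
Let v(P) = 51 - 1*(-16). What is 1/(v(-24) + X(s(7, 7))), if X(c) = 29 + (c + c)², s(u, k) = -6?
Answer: 1/240 ≈ 0.0041667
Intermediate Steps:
X(c) = 29 + 4*c² (X(c) = 29 + (2*c)² = 29 + 4*c²)
v(P) = 67 (v(P) = 51 + 16 = 67)
1/(v(-24) + X(s(7, 7))) = 1/(67 + (29 + 4*(-6)²)) = 1/(67 + (29 + 4*36)) = 1/(67 + (29 + 144)) = 1/(67 + 173) = 1/240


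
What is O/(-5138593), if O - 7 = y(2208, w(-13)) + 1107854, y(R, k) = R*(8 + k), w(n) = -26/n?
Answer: -1129941/5138593 ≈ -0.21989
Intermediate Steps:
O = 1129941 (O = 7 + (2208*(8 - 26/(-13)) + 1107854) = 7 + (2208*(8 - 26*(-1/13)) + 1107854) = 7 + (2208*(8 + 2) + 1107854) = 7 + (2208*10 + 1107854) = 7 + (22080 + 1107854) = 7 + 1129934 = 1129941)
O/(-5138593) = 1129941/(-5138593) = 1129941*(-1/5138593) = -1129941/5138593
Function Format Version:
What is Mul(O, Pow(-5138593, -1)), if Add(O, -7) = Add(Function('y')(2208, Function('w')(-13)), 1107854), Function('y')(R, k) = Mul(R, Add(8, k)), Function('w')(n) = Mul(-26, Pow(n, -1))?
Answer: Rational(-1129941, 5138593) ≈ -0.21989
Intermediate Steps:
O = 1129941 (O = Add(7, Add(Mul(2208, Add(8, Mul(-26, Pow(-13, -1)))), 1107854)) = Add(7, Add(Mul(2208, Add(8, Mul(-26, Rational(-1, 13)))), 1107854)) = Add(7, Add(Mul(2208, Add(8, 2)), 1107854)) = Add(7, Add(Mul(2208, 10), 1107854)) = Add(7, Add(22080, 1107854)) = Add(7, 1129934) = 1129941)
Mul(O, Pow(-5138593, -1)) = Mul(1129941, Pow(-5138593, -1)) = Mul(1129941, Rational(-1, 5138593)) = Rational(-1129941, 5138593)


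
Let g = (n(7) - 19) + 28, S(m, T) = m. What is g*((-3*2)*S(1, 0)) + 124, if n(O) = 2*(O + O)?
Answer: -98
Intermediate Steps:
n(O) = 4*O (n(O) = 2*(2*O) = 4*O)
g = 37 (g = (4*7 - 19) + 28 = (28 - 19) + 28 = 9 + 28 = 37)
g*((-3*2)*S(1, 0)) + 124 = 37*(-3*2*1) + 124 = 37*(-6*1) + 124 = 37*(-6) + 124 = -222 + 124 = -98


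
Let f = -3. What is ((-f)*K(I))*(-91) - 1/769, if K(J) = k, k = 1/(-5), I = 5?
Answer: 209932/3845 ≈ 54.599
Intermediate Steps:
k = -1/5 (k = 1*(-1/5) = -1/5 ≈ -0.20000)
K(J) = -1/5
((-f)*K(I))*(-91) - 1/769 = (-1*(-3)*(-1/5))*(-91) - 1/769 = (3*(-1/5))*(-91) - 1*1/769 = -3/5*(-91) - 1/769 = 273/5 - 1/769 = 209932/3845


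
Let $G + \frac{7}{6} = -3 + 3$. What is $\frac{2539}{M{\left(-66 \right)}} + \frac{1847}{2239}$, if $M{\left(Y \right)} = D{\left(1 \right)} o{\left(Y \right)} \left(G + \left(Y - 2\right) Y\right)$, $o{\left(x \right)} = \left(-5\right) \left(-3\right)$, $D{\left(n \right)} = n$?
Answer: $\frac{259985077}{301380595} \approx 0.86265$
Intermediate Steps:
$G = - \frac{7}{6}$ ($G = - \frac{7}{6} + \left(-3 + 3\right) = - \frac{7}{6} + 0 = - \frac{7}{6} \approx -1.1667$)
$o{\left(x \right)} = 15$
$M{\left(Y \right)} = - \frac{35}{2} + 15 Y \left(-2 + Y\right)$ ($M{\left(Y \right)} = 1 \cdot 15 \left(- \frac{7}{6} + \left(Y - 2\right) Y\right) = 15 \left(- \frac{7}{6} + \left(-2 + Y\right) Y\right) = 15 \left(- \frac{7}{6} + Y \left(-2 + Y\right)\right) = - \frac{35}{2} + 15 Y \left(-2 + Y\right)$)
$\frac{2539}{M{\left(-66 \right)}} + \frac{1847}{2239} = \frac{2539}{- \frac{35}{2} - -1980 + 15 \left(-66\right)^{2}} + \frac{1847}{2239} = \frac{2539}{- \frac{35}{2} + 1980 + 15 \cdot 4356} + 1847 \cdot \frac{1}{2239} = \frac{2539}{- \frac{35}{2} + 1980 + 65340} + \frac{1847}{2239} = \frac{2539}{\frac{134605}{2}} + \frac{1847}{2239} = 2539 \cdot \frac{2}{134605} + \frac{1847}{2239} = \frac{5078}{134605} + \frac{1847}{2239} = \frac{259985077}{301380595}$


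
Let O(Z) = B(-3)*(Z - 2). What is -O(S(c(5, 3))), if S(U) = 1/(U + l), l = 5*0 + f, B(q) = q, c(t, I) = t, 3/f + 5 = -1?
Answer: -16/3 ≈ -5.3333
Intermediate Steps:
f = -1/2 (f = 3/(-5 - 1) = 3/(-6) = 3*(-1/6) = -1/2 ≈ -0.50000)
l = -1/2 (l = 5*0 - 1/2 = 0 - 1/2 = -1/2 ≈ -0.50000)
S(U) = 1/(-1/2 + U) (S(U) = 1/(U - 1/2) = 1/(-1/2 + U))
O(Z) = 6 - 3*Z (O(Z) = -3*(Z - 2) = -3*(-2 + Z) = 6 - 3*Z)
-O(S(c(5, 3))) = -(6 - 6/(-1 + 2*5)) = -(6 - 6/(-1 + 10)) = -(6 - 6/9) = -(6 - 3*2/9) = -(6 - 2/3) = -1*16/3 = -16/3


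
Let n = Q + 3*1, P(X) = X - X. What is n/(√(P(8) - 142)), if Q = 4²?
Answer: -19*I*√142/142 ≈ -1.5944*I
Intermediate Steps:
Q = 16
P(X) = 0
n = 19 (n = 16 + 3*1 = 16 + 3 = 19)
n/(√(P(8) - 142)) = 19/(√(0 - 142)) = 19/(√(-142)) = 19/((I*√142)) = 19*(-I*√142/142) = -19*I*√142/142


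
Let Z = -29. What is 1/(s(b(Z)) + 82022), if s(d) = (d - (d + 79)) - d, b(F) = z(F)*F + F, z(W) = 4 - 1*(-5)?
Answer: 1/82233 ≈ 1.2161e-5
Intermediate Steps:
z(W) = 9 (z(W) = 4 + 5 = 9)
b(F) = 10*F (b(F) = 9*F + F = 10*F)
s(d) = -79 - d (s(d) = (d - (79 + d)) - d = (d + (-79 - d)) - d = -79 - d)
1/(s(b(Z)) + 82022) = 1/((-79 - 10*(-29)) + 82022) = 1/((-79 - 1*(-290)) + 82022) = 1/((-79 + 290) + 82022) = 1/(211 + 82022) = 1/82233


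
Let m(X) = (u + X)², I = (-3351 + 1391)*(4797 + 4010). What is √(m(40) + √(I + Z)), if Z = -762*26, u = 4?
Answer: √(1936 + 2*I*√4320383) ≈ 57.104 + 36.399*I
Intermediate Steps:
I = -17261720 (I = -1960*8807 = -17261720)
Z = -19812
m(X) = (4 + X)²
√(m(40) + √(I + Z)) = √((4 + 40)² + √(-17261720 - 19812)) = √(44² + √(-17281532)) = √(1936 + 2*I*√4320383)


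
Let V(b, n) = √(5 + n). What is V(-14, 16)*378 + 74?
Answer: 74 + 378*√21 ≈ 1806.2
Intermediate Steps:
V(-14, 16)*378 + 74 = √(5 + 16)*378 + 74 = √21*378 + 74 = 378*√21 + 74 = 74 + 378*√21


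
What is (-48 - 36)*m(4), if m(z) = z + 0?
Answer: -336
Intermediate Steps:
m(z) = z
(-48 - 36)*m(4) = (-48 - 36)*4 = -84*4 = -336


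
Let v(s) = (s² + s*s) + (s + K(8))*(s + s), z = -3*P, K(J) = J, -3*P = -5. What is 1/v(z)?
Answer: 1/20 ≈ 0.050000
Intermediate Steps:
P = 5/3 (P = -⅓*(-5) = 5/3 ≈ 1.6667)
z = -5 (z = -3*5/3 = -5)
v(s) = 2*s² + 2*s*(8 + s) (v(s) = (s² + s*s) + (s + 8)*(s + s) = (s² + s²) + (8 + s)*(2*s) = 2*s² + 2*s*(8 + s))
1/v(z) = 1/(4*(-5)*(4 - 5)) = 1/(4*(-5)*(-1)) = 1/20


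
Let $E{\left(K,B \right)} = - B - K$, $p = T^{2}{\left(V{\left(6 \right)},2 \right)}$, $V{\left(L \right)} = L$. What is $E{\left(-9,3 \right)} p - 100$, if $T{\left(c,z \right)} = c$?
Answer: $116$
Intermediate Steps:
$p = 36$ ($p = 6^{2} = 36$)
$E{\left(-9,3 \right)} p - 100 = \left(\left(-1\right) 3 - -9\right) 36 - 100 = \left(-3 + 9\right) 36 - 100 = 6 \cdot 36 - 100 = 216 - 100 = 116$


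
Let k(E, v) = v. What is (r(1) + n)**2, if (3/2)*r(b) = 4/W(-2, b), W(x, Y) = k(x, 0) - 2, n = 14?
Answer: 1444/9 ≈ 160.44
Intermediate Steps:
W(x, Y) = -2 (W(x, Y) = 0 - 2 = -2)
r(b) = -4/3 (r(b) = 2*(4/(-2))/3 = 2*(4*(-1/2))/3 = (2/3)*(-2) = -4/3)
(r(1) + n)**2 = (-4/3 + 14)**2 = (38/3)**2 = 1444/9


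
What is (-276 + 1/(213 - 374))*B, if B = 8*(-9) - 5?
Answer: 488807/23 ≈ 21252.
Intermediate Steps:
B = -77 (B = -72 - 5 = -77)
(-276 + 1/(213 - 374))*B = (-276 + 1/(213 - 374))*(-77) = (-276 + 1/(-161))*(-77) = (-276 - 1/161)*(-77) = -44437/161*(-77) = 488807/23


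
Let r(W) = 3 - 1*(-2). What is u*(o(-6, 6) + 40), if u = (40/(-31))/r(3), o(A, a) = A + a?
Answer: -320/31 ≈ -10.323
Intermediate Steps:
r(W) = 5 (r(W) = 3 + 2 = 5)
u = -8/31 (u = (40/(-31))/5 = (40*(-1/31))*(⅕) = -40/31*⅕ = -8/31 ≈ -0.25806)
u*(o(-6, 6) + 40) = -8*((-6 + 6) + 40)/31 = -8*(0 + 40)/31 = -8/31*40 = -320/31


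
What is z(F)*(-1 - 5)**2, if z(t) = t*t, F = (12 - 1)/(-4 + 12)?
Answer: 1089/16 ≈ 68.063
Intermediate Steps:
F = 11/8 ≈ 1.3750
z(t) = t**2
z(F)*(-1 - 5)**2 = (11/8)**2*(-1 - 5)**2 = (121/64)*(-6)**2 = (121/64)*36 = 1089/16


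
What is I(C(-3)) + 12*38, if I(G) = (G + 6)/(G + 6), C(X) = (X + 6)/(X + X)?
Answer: 457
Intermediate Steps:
C(X) = (6 + X)/(2*X) (C(X) = (6 + X)/((2*X)) = (6 + X)*(1/(2*X)) = (6 + X)/(2*X))
I(G) = 1 (I(G) = (6 + G)/(6 + G) = 1)
I(C(-3)) + 12*38 = 1 + 12*38 = 1 + 456 = 457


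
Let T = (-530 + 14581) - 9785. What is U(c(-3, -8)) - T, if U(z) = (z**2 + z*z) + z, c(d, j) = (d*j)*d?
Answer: 6030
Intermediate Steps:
c(d, j) = j*d**2
U(z) = z + 2*z**2 (U(z) = (z**2 + z**2) + z = 2*z**2 + z = z + 2*z**2)
T = 4266 (T = 14051 - 9785 = 4266)
U(c(-3, -8)) - T = (-8*(-3)**2)*(1 + 2*(-8*(-3)**2)) - 1*4266 = (-8*9)*(1 + 2*(-8*9)) - 4266 = -72*(1 + 2*(-72)) - 4266 = -72*(1 - 144) - 4266 = -72*(-143) - 4266 = 10296 - 4266 = 6030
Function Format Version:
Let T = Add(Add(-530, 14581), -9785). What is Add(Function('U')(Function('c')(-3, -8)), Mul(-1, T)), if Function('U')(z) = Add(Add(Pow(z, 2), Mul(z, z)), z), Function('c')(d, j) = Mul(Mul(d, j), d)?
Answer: 6030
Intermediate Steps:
Function('c')(d, j) = Mul(j, Pow(d, 2))
Function('U')(z) = Add(z, Mul(2, Pow(z, 2))) (Function('U')(z) = Add(Add(Pow(z, 2), Pow(z, 2)), z) = Add(Mul(2, Pow(z, 2)), z) = Add(z, Mul(2, Pow(z, 2))))
T = 4266 (T = Add(14051, -9785) = 4266)
Add(Function('U')(Function('c')(-3, -8)), Mul(-1, T)) = Add(Mul(Mul(-8, Pow(-3, 2)), Add(1, Mul(2, Mul(-8, Pow(-3, 2))))), Mul(-1, 4266)) = Add(Mul(Mul(-8, 9), Add(1, Mul(2, Mul(-8, 9)))), -4266) = Add(Mul(-72, Add(1, Mul(2, -72))), -4266) = Add(Mul(-72, Add(1, -144)), -4266) = Add(Mul(-72, -143), -4266) = Add(10296, -4266) = 6030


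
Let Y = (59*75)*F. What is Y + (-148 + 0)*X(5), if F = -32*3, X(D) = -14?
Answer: -422728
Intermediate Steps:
F = -96
Y = -424800 (Y = (59*75)*(-96) = 4425*(-96) = -424800)
Y + (-148 + 0)*X(5) = -424800 + (-148 + 0)*(-14) = -424800 - 148*(-14) = -424800 + 2072 = -422728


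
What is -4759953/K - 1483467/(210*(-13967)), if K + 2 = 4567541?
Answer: -798386885333/1488545734970 ≈ -0.53635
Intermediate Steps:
K = 4567539 (K = -2 + 4567541 = 4567539)
-4759953/K - 1483467/(210*(-13967)) = -4759953/4567539 - 1483467/(210*(-13967)) = -4759953*1/4567539 - 1483467/(-2933070) = -1586651/1522513 - 1483467*(-1/2933070) = -1586651/1522513 + 494489/977690 = -798386885333/1488545734970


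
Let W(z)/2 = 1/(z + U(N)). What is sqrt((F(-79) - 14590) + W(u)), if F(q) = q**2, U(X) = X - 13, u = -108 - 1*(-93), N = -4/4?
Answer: I*sqrt(7021567)/29 ≈ 91.373*I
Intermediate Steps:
N = -1 (N = -4*1/4 = -1)
u = -15 (u = -108 + 93 = -15)
U(X) = -13 + X
W(z) = 2/(-14 + z) (W(z) = 2/(z + (-13 - 1)) = 2/(z - 14) = 2/(-14 + z))
sqrt((F(-79) - 14590) + W(u)) = sqrt(((-79)**2 - 14590) + 2/(-14 - 15)) = sqrt((6241 - 14590) + 2/(-29)) = sqrt(-8349 + 2*(-1/29)) = sqrt(-8349 - 2/29) = sqrt(-242123/29) = I*sqrt(7021567)/29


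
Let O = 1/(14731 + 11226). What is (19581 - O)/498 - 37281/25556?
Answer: 6253639570115/165175915908 ≈ 37.860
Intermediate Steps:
O = 1/25957 ≈ 3.8525e-5
(19581 - O)/498 - 37281/25556 = (19581 - 1*1/25957)/498 - 37281/25556 = (19581 - 1/25957)*(1/498) - 37281*1/25556 = (508264016/25957)*(1/498) - 37281/25556 = 254132008/6463293 - 37281/25556 = 6253639570115/165175915908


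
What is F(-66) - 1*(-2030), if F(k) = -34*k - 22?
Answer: 4252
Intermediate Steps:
F(k) = -22 - 34*k
F(-66) - 1*(-2030) = (-22 - 34*(-66)) - 1*(-2030) = (-22 + 2244) + 2030 = 2222 + 2030 = 4252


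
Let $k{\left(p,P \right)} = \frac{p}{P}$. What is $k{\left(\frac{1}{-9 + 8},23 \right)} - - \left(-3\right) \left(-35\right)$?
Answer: $\frac{2414}{23} \approx 104.96$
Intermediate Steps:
$k{\left(\frac{1}{-9 + 8},23 \right)} - - \left(-3\right) \left(-35\right) = \frac{1}{\left(-9 + 8\right) 23} - - \left(-3\right) \left(-35\right) = \frac{1}{-1} \cdot \frac{1}{23} - \left(-1\right) 105 = \left(-1\right) \frac{1}{23} - -105 = - \frac{1}{23} + 105 = \frac{2414}{23}$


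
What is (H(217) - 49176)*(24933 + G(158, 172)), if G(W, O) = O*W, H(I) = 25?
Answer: -2561209459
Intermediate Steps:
(H(217) - 49176)*(24933 + G(158, 172)) = (25 - 49176)*(24933 + 172*158) = -49151*(24933 + 27176) = -49151*52109 = -2561209459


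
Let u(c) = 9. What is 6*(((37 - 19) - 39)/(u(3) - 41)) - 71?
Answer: -1073/16 ≈ -67.063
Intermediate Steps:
6*(((37 - 19) - 39)/(u(3) - 41)) - 71 = 6*(((37 - 19) - 39)/(9 - 41)) - 71 = 6*((18 - 39)/(-32)) - 71 = 6*(-21*(-1/32)) - 71 = 6*(21/32) - 71 = 63/16 - 71 = -1073/16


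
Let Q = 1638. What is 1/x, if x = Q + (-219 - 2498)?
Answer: -1/1079 ≈ -0.00092678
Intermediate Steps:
x = -1079 (x = 1638 + (-219 - 2498) = 1638 - 2717 = -1079)
1/x = 1/(-1079) = -1/1079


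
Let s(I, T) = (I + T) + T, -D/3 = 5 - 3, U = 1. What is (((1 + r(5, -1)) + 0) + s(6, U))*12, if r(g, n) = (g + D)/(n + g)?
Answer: 105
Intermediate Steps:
D = -6 (D = -3*(5 - 3) = -3*2 = -6)
r(g, n) = (-6 + g)/(g + n) (r(g, n) = (g - 6)/(n + g) = (-6 + g)/(g + n))
s(I, T) = I + 2*T
(((1 + r(5, -1)) + 0) + s(6, U))*12 = (((1 + (-6 + 5)/(5 - 1)) + 0) + (6 + 2*1))*12 = (((1 - 1/4) + 0) + (6 + 2))*12 = (((1 + (1/4)*(-1)) + 0) + 8)*12 = (((1 - 1/4) + 0) + 8)*12 = ((3/4 + 0) + 8)*12 = (3/4 + 8)*12 = (35/4)*12 = 105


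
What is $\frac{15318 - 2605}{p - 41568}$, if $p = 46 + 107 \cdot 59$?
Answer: $- \frac{12713}{35209} \approx -0.36107$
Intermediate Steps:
$p = 6359$ ($p = 46 + 6313 = 6359$)
$\frac{15318 - 2605}{p - 41568} = \frac{15318 - 2605}{6359 - 41568} = \frac{12713}{-35209} = 12713 \left(- \frac{1}{35209}\right) = - \frac{12713}{35209}$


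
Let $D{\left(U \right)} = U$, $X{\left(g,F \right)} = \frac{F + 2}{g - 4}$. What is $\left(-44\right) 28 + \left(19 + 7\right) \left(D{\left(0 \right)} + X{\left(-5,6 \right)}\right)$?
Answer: $- \frac{11296}{9} \approx -1255.1$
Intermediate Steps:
$X{\left(g,F \right)} = \frac{2 + F}{-4 + g}$
$\left(-44\right) 28 + \left(19 + 7\right) \left(D{\left(0 \right)} + X{\left(-5,6 \right)}\right) = \left(-44\right) 28 + \left(19 + 7\right) \left(0 + \frac{2 + 6}{-4 - 5}\right) = -1232 + 26 \left(0 + \frac{1}{-9} \cdot 8\right) = -1232 + 26 \left(0 - \frac{8}{9}\right) = -1232 + 26 \left(- \frac{8}{9}\right) = -1232 - \frac{208}{9} = - \frac{11296}{9}$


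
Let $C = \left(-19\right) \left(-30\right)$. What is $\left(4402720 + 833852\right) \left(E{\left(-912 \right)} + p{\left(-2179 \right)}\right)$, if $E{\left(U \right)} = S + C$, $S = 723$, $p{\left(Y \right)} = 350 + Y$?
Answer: $-2806802592$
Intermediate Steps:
$C = 570$
$E{\left(U \right)} = 1293$ ($E{\left(U \right)} = 723 + 570 = 1293$)
$\left(4402720 + 833852\right) \left(E{\left(-912 \right)} + p{\left(-2179 \right)}\right) = \left(4402720 + 833852\right) \left(1293 + \left(350 - 2179\right)\right) = 5236572 \left(1293 - 1829\right) = 5236572 \left(-536\right) = -2806802592$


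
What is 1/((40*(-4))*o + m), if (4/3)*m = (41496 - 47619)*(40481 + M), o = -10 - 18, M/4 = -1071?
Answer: -4/664884773 ≈ -6.0161e-9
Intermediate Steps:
M = -4284 (M = 4*(-1071) = -4284)
o = -28
m = -664902693/4 (m = 3*((41496 - 47619)*(40481 - 4284))/4 = 3*(-6123*36197)/4 = (¾)*(-221634231) = -664902693/4 ≈ -1.6623e+8)
1/((40*(-4))*o + m) = 1/((40*(-4))*(-28) - 664902693/4) = 1/(-160*(-28) - 664902693/4) = 1/(4480 - 664902693/4) = 1/(-664884773/4) = -4/664884773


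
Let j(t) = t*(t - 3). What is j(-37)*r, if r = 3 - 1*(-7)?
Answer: 14800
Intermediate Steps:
j(t) = t*(-3 + t)
r = 10 (r = 3 + 7 = 10)
j(-37)*r = -37*(-3 - 37)*10 = -37*(-40)*10 = 1480*10 = 14800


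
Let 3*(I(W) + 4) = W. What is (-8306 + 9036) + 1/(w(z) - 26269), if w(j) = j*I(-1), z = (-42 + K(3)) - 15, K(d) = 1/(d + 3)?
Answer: 341938552/468409 ≈ 730.00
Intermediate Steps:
I(W) = -4 + W/3
K(d) = 1/(3 + d)
z = -341/6 (z = (-42 + 1/(3 + 3)) - 15 = (-42 + 1/6) - 15 = -251/6 - 15 = -341/6 ≈ -56.833)
w(j) = -13*j/3 (w(j) = j*(-4 + (1/3)*(-1)) = j*(-4 - 1/3) = j*(-13/3) = -13*j/3)
(-8306 + 9036) + 1/(w(z) - 26269) = (-8306 + 9036) + 1/(-13/3*(-341/6) - 26269) = 730 + 1/(4433/18 - 26269) = 730 + 1/(-468409/18) = 730 - 18/468409 = 341938552/468409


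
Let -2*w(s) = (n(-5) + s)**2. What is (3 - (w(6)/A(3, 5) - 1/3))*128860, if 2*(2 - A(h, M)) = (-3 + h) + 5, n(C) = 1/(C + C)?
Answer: -60841249/15 ≈ -4.0561e+6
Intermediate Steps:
n(C) = 1/(2*C)
A(h, M) = 1 - h/2 (A(h, M) = 2 - ((-3 + h) + 5)/2 = 2 - (2 + h)/2 = 2 + (-1 - h/2) = 1 - h/2)
w(s) = -(-1/10 + s)**2/2 (w(s) = -((1/2)/(-5) + s)**2/2 = -((1/2)*(-1/5) + s)**2/2 = -(-1/10 + s)**2/2)
(3 - (w(6)/A(3, 5) - 1/3))*128860 = (3 - ((-(-1 + 10*6)**2/200)/(1 - 1/2*3) - 1/3))*128860 = (3 - ((-(-1 + 60)**2/200)/(1 - 3/2) - 1*1/3))*128860 = (3 - ((-1/200*59**2)/(-1/2) - 1/3))*128860 = (3 - (-1/200*3481*(-2) - 1/3))*128860 = (3 - (-3481/200*(-2) - 1/3))*128860 = (3 - (3481/100 - 1/3))*128860 = (3 - 1*10343/300)*128860 = (3 - 10343/300)*128860 = -9443/300*128860 = -60841249/15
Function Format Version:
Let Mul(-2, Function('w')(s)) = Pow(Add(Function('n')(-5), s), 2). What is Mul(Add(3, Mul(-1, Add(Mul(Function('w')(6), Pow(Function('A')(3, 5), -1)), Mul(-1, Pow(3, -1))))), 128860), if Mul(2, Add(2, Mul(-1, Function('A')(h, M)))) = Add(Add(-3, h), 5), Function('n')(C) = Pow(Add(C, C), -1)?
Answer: Rational(-60841249, 15) ≈ -4.0561e+6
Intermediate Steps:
Function('n')(C) = Mul(Rational(1, 2), Pow(C, -1)) (Function('n')(C) = Pow(Mul(2, C), -1) = Mul(Rational(1, 2), Pow(C, -1)))
Function('A')(h, M) = Add(1, Mul(Rational(-1, 2), h)) (Function('A')(h, M) = Add(2, Mul(Rational(-1, 2), Add(Add(-3, h), 5))) = Add(2, Mul(Rational(-1, 2), Add(2, h))) = Add(2, Add(-1, Mul(Rational(-1, 2), h))) = Add(1, Mul(Rational(-1, 2), h)))
Function('w')(s) = Mul(Rational(-1, 2), Pow(Add(Rational(-1, 10), s), 2)) (Function('w')(s) = Mul(Rational(-1, 2), Pow(Add(Mul(Rational(1, 2), Pow(-5, -1)), s), 2)) = Mul(Rational(-1, 2), Pow(Add(Mul(Rational(1, 2), Rational(-1, 5)), s), 2)) = Mul(Rational(-1, 2), Pow(Add(Rational(-1, 10), s), 2)))
Mul(Add(3, Mul(-1, Add(Mul(Function('w')(6), Pow(Function('A')(3, 5), -1)), Mul(-1, Pow(3, -1))))), 128860) = Mul(Add(3, Mul(-1, Add(Mul(Mul(Rational(-1, 200), Pow(Add(-1, Mul(10, 6)), 2)), Pow(Add(1, Mul(Rational(-1, 2), 3)), -1)), Mul(-1, Pow(3, -1))))), 128860) = Mul(Add(3, Mul(-1, Add(Mul(Mul(Rational(-1, 200), Pow(Add(-1, 60), 2)), Pow(Add(1, Rational(-3, 2)), -1)), Mul(-1, Rational(1, 3))))), 128860) = Mul(Add(3, Mul(-1, Add(Mul(Mul(Rational(-1, 200), Pow(59, 2)), Pow(Rational(-1, 2), -1)), Rational(-1, 3)))), 128860) = Mul(Add(3, Mul(-1, Add(Mul(Mul(Rational(-1, 200), 3481), -2), Rational(-1, 3)))), 128860) = Mul(Add(3, Mul(-1, Add(Mul(Rational(-3481, 200), -2), Rational(-1, 3)))), 128860) = Mul(Add(3, Mul(-1, Add(Rational(3481, 100), Rational(-1, 3)))), 128860) = Mul(Add(3, Mul(-1, Rational(10343, 300))), 128860) = Mul(Add(3, Rational(-10343, 300)), 128860) = Mul(Rational(-9443, 300), 128860) = Rational(-60841249, 15)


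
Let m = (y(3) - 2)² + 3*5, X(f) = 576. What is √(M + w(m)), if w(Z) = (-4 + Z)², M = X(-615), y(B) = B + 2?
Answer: 4*√61 ≈ 31.241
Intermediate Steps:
y(B) = 2 + B
m = 24 (m = ((2 + 3) - 2)² + 3*5 = (5 - 2)² + 15 = 3² + 15 = 9 + 15 = 24)
M = 576
√(M + w(m)) = √(576 + (-4 + 24)²) = √(576 + 20²) = √(576 + 400) = √976 = 4*√61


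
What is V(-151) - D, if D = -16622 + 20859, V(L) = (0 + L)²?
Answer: 18564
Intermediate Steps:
V(L) = L²
D = 4237
V(-151) - D = (-151)² - 1*4237 = 22801 - 4237 = 18564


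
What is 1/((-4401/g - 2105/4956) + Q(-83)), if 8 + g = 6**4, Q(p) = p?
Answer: -227976/19797815 ≈ -0.011515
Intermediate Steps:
g = 1288 (g = -8 + 6**4 = -8 + 1296 = 1288)
1/((-4401/g - 2105/4956) + Q(-83)) = 1/((-4401/1288 - 2105/4956) - 83) = 1/(-875807/227976 - 83) = 1/(-19797815/227976) = -227976/19797815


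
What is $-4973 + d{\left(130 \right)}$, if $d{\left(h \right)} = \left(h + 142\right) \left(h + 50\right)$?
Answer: $43987$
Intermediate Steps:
$d{\left(h \right)} = \left(50 + h\right) \left(142 + h\right)$ ($d{\left(h \right)} = \left(142 + h\right) \left(50 + h\right) = \left(50 + h\right) \left(142 + h\right)$)
$-4973 + d{\left(130 \right)} = -4973 + \left(7100 + 130^{2} + 192 \cdot 130\right) = -4973 + \left(7100 + 16900 + 24960\right) = -4973 + 48960 = 43987$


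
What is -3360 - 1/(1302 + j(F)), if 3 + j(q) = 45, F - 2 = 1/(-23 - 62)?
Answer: -4515841/1344 ≈ -3360.0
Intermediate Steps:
F = 169/85 (F = 2 + 1/(-23 - 62) = 2 + 1/(-85) = 2 - 1/85 = 169/85 ≈ 1.9882)
j(q) = 42 (j(q) = -3 + 45 = 42)
-3360 - 1/(1302 + j(F)) = -3360 - 1/(1302 + 42) = -3360 - 1/1344 = -4515841/1344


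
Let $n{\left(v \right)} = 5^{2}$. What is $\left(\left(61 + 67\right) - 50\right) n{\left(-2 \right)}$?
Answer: $1950$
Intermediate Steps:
$n{\left(v \right)} = 25$
$\left(\left(61 + 67\right) - 50\right) n{\left(-2 \right)} = \left(\left(61 + 67\right) - 50\right) 25 = \left(128 - 50\right) 25 = 78 \cdot 25 = 1950$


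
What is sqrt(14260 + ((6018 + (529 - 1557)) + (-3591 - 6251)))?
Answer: 56*sqrt(3) ≈ 96.995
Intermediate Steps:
sqrt(14260 + ((6018 + (529 - 1557)) + (-3591 - 6251))) = sqrt(14260 + ((6018 - 1028) - 9842)) = sqrt(14260 + (4990 - 9842)) = sqrt(14260 - 4852) = sqrt(9408) = 56*sqrt(3)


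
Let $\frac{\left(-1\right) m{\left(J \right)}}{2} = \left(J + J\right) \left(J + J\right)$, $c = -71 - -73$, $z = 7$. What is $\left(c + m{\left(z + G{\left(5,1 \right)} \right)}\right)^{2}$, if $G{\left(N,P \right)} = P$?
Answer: $260100$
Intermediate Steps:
$c = 2$ ($c = -71 + 73 = 2$)
$m{\left(J \right)} = - 8 J^{2}$ ($m{\left(J \right)} = - 2 \left(J + J\right) \left(J + J\right) = - 2 \cdot 2 J 2 J = - 2 \cdot 4 J^{2} = - 8 J^{2}$)
$\left(c + m{\left(z + G{\left(5,1 \right)} \right)}\right)^{2} = \left(2 - 8 \left(7 + 1\right)^{2}\right)^{2} = \left(2 - 8 \cdot 8^{2}\right)^{2} = \left(2 - 512\right)^{2} = \left(-510\right)^{2} = 260100$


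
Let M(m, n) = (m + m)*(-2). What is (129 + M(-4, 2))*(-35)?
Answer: -5075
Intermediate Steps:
M(m, n) = -4*m (M(m, n) = (2*m)*(-2) = -4*m)
(129 + M(-4, 2))*(-35) = (129 - 4*(-4))*(-35) = (129 + 16)*(-35) = 145*(-35) = -5075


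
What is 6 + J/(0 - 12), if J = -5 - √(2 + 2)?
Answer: 79/12 ≈ 6.5833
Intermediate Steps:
J = -7 (J = -5 - √4 = -5 - 1*2 = -5 - 2 = -7)
6 + J/(0 - 12) = 6 - 7/(0 - 12) = 6 - 7/(-12) = 6 - 7*(-1/12) = 6 + 7/12 = 79/12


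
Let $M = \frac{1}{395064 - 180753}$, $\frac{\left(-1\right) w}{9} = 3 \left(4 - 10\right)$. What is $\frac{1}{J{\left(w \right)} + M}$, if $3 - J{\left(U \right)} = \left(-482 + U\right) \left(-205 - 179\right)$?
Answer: $- \frac{214311}{26333892746} \approx -8.1382 \cdot 10^{-6}$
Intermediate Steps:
$w = 162$ ($w = - 9 \cdot 3 \left(4 - 10\right) = - 9 \cdot 3 \left(-6\right) = \left(-9\right) \left(-18\right) = 162$)
$M = \frac{1}{214311} \approx 4.6661 \cdot 10^{-6}$
$J{\left(U \right)} = -185085 + 384 U$ ($J{\left(U \right)} = 3 - \left(-482 + U\right) \left(-205 - 179\right) = 3 - \left(-482 + U\right) \left(-384\right) = 3 - \left(185088 - 384 U\right) = 3 + \left(-185088 + 384 U\right) = -185085 + 384 U$)
$\frac{1}{J{\left(w \right)} + M} = \frac{1}{\left(-185085 + 384 \cdot 162\right) + \frac{1}{214311}} = \frac{1}{\left(-185085 + 62208\right) + \frac{1}{214311}} = \frac{1}{-122877 + \frac{1}{214311}} = \frac{1}{- \frac{26333892746}{214311}} = - \frac{214311}{26333892746}$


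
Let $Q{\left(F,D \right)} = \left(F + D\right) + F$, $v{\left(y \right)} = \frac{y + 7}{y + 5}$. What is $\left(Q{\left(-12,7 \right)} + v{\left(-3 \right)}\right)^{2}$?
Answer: $225$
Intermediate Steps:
$v{\left(y \right)} = \frac{7 + y}{5 + y}$
$Q{\left(F,D \right)} = D + 2 F$ ($Q{\left(F,D \right)} = \left(D + F\right) + F = D + 2 F$)
$\left(Q{\left(-12,7 \right)} + v{\left(-3 \right)}\right)^{2} = \left(\left(7 + 2 \left(-12\right)\right) + \frac{7 - 3}{5 - 3}\right)^{2} = \left(\left(7 - 24\right) + \frac{1}{2} \cdot 4\right)^{2} = \left(-17 + \frac{1}{2} \cdot 4\right)^{2} = \left(-17 + 2\right)^{2} = \left(-15\right)^{2} = 225$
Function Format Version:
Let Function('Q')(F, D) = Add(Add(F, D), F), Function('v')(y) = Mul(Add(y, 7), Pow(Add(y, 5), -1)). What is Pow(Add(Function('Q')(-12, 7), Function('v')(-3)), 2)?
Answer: 225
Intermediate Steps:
Function('v')(y) = Mul(Pow(Add(5, y), -1), Add(7, y)) (Function('v')(y) = Mul(Add(7, y), Pow(Add(5, y), -1)) = Mul(Pow(Add(5, y), -1), Add(7, y)))
Function('Q')(F, D) = Add(D, Mul(2, F)) (Function('Q')(F, D) = Add(Add(D, F), F) = Add(D, Mul(2, F)))
Pow(Add(Function('Q')(-12, 7), Function('v')(-3)), 2) = Pow(Add(Add(7, Mul(2, -12)), Mul(Pow(Add(5, -3), -1), Add(7, -3))), 2) = Pow(Add(Add(7, -24), Mul(Pow(2, -1), 4)), 2) = Pow(Add(-17, Mul(Rational(1, 2), 4)), 2) = Pow(Add(-17, 2), 2) = Pow(-15, 2) = 225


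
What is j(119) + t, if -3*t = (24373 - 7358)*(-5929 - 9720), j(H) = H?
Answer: 266268092/3 ≈ 8.8756e+7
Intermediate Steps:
t = 266267735/3 (t = -(24373 - 7358)*(-5929 - 9720)/3 = -17015*(-15649)/3 = -⅓*(-266267735) = 266267735/3 ≈ 8.8756e+7)
j(119) + t = 119 + 266267735/3 = 266268092/3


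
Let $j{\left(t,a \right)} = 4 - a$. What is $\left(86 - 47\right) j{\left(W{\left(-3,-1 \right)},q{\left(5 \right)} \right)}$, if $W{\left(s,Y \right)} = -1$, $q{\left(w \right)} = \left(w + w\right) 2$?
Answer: $-624$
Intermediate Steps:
$q{\left(w \right)} = 4 w$ ($q{\left(w \right)} = 2 w 2 = 4 w$)
$\left(86 - 47\right) j{\left(W{\left(-3,-1 \right)},q{\left(5 \right)} \right)} = \left(86 - 47\right) \left(4 - 4 \cdot 5\right) = 39 \left(4 - 20\right) = 39 \left(-16\right) = -624$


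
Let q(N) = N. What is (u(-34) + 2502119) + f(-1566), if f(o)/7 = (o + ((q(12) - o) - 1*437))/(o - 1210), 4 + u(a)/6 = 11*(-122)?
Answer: 6923466343/2776 ≈ 2.4940e+6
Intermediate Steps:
u(a) = -8076 (u(a) = -24 + 6*(11*(-122)) = -24 + 6*(-1342) = -24 - 8052 = -8076)
f(o) = -2975/(-1210 + o) (f(o) = 7*((o + ((12 - o) - 1*437))/(o - 1210)) = 7*((o + ((12 - o) - 437))/(-1210 + o)) = 7*((o + (-425 - o))/(-1210 + o)) = 7*(-425/(-1210 + o)) = -2975/(-1210 + o))
(u(-34) + 2502119) + f(-1566) = (-8076 + 2502119) - 2975/(-1210 - 1566) = 2494043 - 2975/(-2776) = 2494043 - 2975*(-1/2776) = 2494043 + 2975/2776 = 6923466343/2776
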